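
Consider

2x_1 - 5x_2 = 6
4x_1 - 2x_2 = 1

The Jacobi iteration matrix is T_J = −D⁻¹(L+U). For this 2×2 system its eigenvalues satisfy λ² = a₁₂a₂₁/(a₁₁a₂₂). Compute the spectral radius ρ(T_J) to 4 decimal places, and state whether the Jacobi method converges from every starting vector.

a₁₂a₂₁/(a₁₁a₂₂) = (-5)·(4) / ((2)·(-2)) = 5.000000
ρ = √|5.000000| = √5.000000 = 2.2361
ρ > 1, so Jacobi diverges

2.2361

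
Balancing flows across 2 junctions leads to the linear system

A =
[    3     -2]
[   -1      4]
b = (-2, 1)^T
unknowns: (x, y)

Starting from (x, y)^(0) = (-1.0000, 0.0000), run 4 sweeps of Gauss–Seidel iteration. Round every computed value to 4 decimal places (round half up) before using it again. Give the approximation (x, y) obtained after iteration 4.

Iteration 1:
  x = (-2 - (-2)·0.0000) / (3) = -0.6667
  y = (1 - (-1)·-0.6667) / (4) = 0.0833
Iteration 2:
  x = (-2 - (-2)·0.0833) / (3) = -0.6111
  y = (1 - (-1)·-0.6111) / (4) = 0.0972
Iteration 3:
  x = (-2 - (-2)·0.0972) / (3) = -0.6019
  y = (1 - (-1)·-0.6019) / (4) = 0.0995
Iteration 4:
  x = (-2 - (-2)·0.0995) / (3) = -0.6003
  y = (1 - (-1)·-0.6003) / (4) = 0.0999

(-0.6003, 0.0999)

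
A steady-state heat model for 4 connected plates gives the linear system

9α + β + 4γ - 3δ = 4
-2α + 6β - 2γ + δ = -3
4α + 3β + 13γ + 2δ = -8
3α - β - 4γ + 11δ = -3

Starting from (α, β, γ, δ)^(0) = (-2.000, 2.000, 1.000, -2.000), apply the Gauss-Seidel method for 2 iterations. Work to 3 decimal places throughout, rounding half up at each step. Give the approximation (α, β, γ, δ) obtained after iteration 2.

(0.446, -0.345, -0.666, -0.668)

Iteration 1:
  α = (4 - (1)·2.000 - (4)·1.000 - (-3)·-2.000) / (9) = -0.889
  β = (-3 - (-2)·-0.889 - (-2)·1.000 - (1)·-2.000) / (6) = -0.130
  γ = (-8 - (4)·-0.889 - (3)·-0.130 - (2)·-2.000) / (13) = -0.004
  δ = (-3 - (3)·-0.889 - (-1)·-0.130 - (-4)·-0.004) / (11) = -0.044
Iteration 2:
  α = (4 - (1)·-0.130 - (4)·-0.004 - (-3)·-0.044) / (9) = 0.446
  β = (-3 - (-2)·0.446 - (-2)·-0.004 - (1)·-0.044) / (6) = -0.345
  γ = (-8 - (4)·0.446 - (3)·-0.345 - (2)·-0.044) / (13) = -0.666
  δ = (-3 - (3)·0.446 - (-1)·-0.345 - (-4)·-0.666) / (11) = -0.668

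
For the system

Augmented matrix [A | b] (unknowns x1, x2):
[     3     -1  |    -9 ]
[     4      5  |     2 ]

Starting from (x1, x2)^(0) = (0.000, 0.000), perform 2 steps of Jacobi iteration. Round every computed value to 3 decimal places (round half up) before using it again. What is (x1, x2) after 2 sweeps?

(-2.867, 2.800)

Iteration 1:
  x1 = (-9 - (-1)·0.000) / (3) = -3.000
  x2 = (2 - (4)·0.000) / (5) = 0.400
Iteration 2:
  x1 = (-9 - (-1)·0.400) / (3) = -2.867
  x2 = (2 - (4)·-3.000) / (5) = 2.800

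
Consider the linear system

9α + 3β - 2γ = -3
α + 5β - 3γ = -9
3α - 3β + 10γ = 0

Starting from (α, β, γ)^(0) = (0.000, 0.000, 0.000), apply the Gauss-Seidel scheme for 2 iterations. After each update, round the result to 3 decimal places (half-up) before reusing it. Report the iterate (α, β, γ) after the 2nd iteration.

(0.151, -2.082, -0.670)

Iteration 1:
  α = (-3 - (3)·0.000 - (-2)·0.000) / (9) = -0.333
  β = (-9 - (1)·-0.333 - (-3)·0.000) / (5) = -1.733
  γ = (0 - (3)·-0.333 - (-3)·-1.733) / (10) = -0.420
Iteration 2:
  α = (-3 - (3)·-1.733 - (-2)·-0.420) / (9) = 0.151
  β = (-9 - (1)·0.151 - (-3)·-0.420) / (5) = -2.082
  γ = (0 - (3)·0.151 - (-3)·-2.082) / (10) = -0.670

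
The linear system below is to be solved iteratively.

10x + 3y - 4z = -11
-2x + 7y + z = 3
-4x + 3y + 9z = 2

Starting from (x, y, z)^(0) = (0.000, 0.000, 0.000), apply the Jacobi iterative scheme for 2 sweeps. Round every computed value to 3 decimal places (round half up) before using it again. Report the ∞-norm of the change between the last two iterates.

0.632

Iteration 1:
  x = (-11 - (3)·0.000 - (-4)·0.000) / (10) = -1.100
  y = (3 - (-2)·0.000 - (1)·0.000) / (7) = 0.429
  z = (2 - (-4)·0.000 - (3)·0.000) / (9) = 0.222
Iteration 2:
  x = (-11 - (3)·0.429 - (-4)·0.222) / (10) = -1.140
  y = (3 - (-2)·-1.100 - (1)·0.222) / (7) = 0.083
  z = (2 - (-4)·-1.100 - (3)·0.429) / (9) = -0.410
Change: (-0.040, -0.346, -0.632) → max |·| = 0.632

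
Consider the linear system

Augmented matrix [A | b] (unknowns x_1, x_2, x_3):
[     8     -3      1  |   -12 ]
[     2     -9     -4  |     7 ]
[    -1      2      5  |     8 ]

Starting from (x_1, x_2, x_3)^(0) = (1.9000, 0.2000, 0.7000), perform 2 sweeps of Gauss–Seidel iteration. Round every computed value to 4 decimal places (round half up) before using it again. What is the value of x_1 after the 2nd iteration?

-2.2678

Iteration 1:
  x_1 = (-12 - (-3)·0.2000 - (1)·0.7000) / (8) = -1.5125
  x_2 = (7 - (2)·-1.5125 - (-4)·0.7000) / (-9) = -1.4250
  x_3 = (8 - (-1)·-1.5125 - (2)·-1.4250) / (5) = 1.8675
Iteration 2:
  x_1 = (-12 - (-3)·-1.4250 - (1)·1.8675) / (8) = -2.2678
  x_2 = (7 - (2)·-2.2678 - (-4)·1.8675) / (-9) = -2.1117
  x_3 = (8 - (-1)·-2.2678 - (2)·-2.1117) / (5) = 1.9911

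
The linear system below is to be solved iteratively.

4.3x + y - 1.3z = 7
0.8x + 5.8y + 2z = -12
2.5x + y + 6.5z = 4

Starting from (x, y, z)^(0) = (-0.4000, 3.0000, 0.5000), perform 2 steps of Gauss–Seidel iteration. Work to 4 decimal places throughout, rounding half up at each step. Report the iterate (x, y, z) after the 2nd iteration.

(2.3553, -2.5894, 0.1079)

Iteration 1:
  x = (7 - (1)·3.0000 - (-1.3)·0.5000) / (4.3) = 1.0814
  y = (-12 - (0.8)·1.0814 - (2)·0.5000) / (5.8) = -2.3905
  z = (4 - (2.5)·1.0814 - (1)·-2.3905) / (6.5) = 0.5672
Iteration 2:
  x = (7 - (1)·-2.3905 - (-1.3)·0.5672) / (4.3) = 2.3553
  y = (-12 - (0.8)·2.3553 - (2)·0.5672) / (5.8) = -2.5894
  z = (4 - (2.5)·2.3553 - (1)·-2.5894) / (6.5) = 0.1079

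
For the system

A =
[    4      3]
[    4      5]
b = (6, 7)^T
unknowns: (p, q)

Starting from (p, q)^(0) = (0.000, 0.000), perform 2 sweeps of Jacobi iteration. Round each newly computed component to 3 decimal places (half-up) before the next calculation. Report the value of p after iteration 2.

0.450

Iteration 1:
  p = (6 - (3)·0.000) / (4) = 1.500
  q = (7 - (4)·0.000) / (5) = 1.400
Iteration 2:
  p = (6 - (3)·1.400) / (4) = 0.450
  q = (7 - (4)·1.500) / (5) = 0.200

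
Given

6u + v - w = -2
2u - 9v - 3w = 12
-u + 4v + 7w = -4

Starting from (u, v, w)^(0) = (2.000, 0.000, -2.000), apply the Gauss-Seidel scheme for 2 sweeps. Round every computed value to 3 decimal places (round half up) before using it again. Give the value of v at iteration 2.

Iteration 1:
  u = (-2 - (1)·0.000 - (-1)·-2.000) / (6) = -0.667
  v = (12 - (2)·-0.667 - (-3)·-2.000) / (-9) = -0.815
  w = (-4 - (-1)·-0.667 - (4)·-0.815) / (7) = -0.201
Iteration 2:
  u = (-2 - (1)·-0.815 - (-1)·-0.201) / (6) = -0.231
  v = (12 - (2)·-0.231 - (-3)·-0.201) / (-9) = -1.318
  w = (-4 - (-1)·-0.231 - (4)·-1.318) / (7) = 0.149

-1.318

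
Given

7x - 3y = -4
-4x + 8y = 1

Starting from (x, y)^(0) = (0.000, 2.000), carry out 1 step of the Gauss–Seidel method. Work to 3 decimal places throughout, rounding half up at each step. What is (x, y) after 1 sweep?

(0.286, 0.268)

Iteration 1:
  x = (-4 - (-3)·2.000) / (7) = 0.286
  y = (1 - (-4)·0.286) / (8) = 0.268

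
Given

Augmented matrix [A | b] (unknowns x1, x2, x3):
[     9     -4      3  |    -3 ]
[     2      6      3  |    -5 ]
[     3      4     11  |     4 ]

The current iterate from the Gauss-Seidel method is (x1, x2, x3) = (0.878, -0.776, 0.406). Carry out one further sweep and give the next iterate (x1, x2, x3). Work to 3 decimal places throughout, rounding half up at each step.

(-0.814, -0.765, 0.864)

One sweep:
  x1 = (-3 - (-4)·-0.776 - (3)·0.406) / (9) = -0.814
  x2 = (-5 - (2)·-0.814 - (3)·0.406) / (6) = -0.765
  x3 = (4 - (3)·-0.814 - (4)·-0.765) / (11) = 0.864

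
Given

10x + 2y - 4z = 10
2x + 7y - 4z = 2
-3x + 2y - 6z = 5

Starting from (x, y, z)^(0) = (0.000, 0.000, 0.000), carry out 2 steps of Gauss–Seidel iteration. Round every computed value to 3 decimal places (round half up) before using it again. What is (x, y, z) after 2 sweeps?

(0.467, -0.609, -1.270)

Iteration 1:
  x = (10 - (2)·0.000 - (-4)·0.000) / (10) = 1.000
  y = (2 - (2)·1.000 - (-4)·0.000) / (7) = 0.000
  z = (5 - (-3)·1.000 - (2)·0.000) / (-6) = -1.333
Iteration 2:
  x = (10 - (2)·0.000 - (-4)·-1.333) / (10) = 0.467
  y = (2 - (2)·0.467 - (-4)·-1.333) / (7) = -0.609
  z = (5 - (-3)·0.467 - (2)·-0.609) / (-6) = -1.270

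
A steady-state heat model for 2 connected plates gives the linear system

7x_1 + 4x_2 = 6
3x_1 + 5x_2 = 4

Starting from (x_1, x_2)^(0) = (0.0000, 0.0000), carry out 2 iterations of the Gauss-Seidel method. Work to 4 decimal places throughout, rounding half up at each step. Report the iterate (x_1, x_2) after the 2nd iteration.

Iteration 1:
  x_1 = (6 - (4)·0.0000) / (7) = 0.8571
  x_2 = (4 - (3)·0.8571) / (5) = 0.2857
Iteration 2:
  x_1 = (6 - (4)·0.2857) / (7) = 0.6939
  x_2 = (4 - (3)·0.6939) / (5) = 0.3837

(0.6939, 0.3837)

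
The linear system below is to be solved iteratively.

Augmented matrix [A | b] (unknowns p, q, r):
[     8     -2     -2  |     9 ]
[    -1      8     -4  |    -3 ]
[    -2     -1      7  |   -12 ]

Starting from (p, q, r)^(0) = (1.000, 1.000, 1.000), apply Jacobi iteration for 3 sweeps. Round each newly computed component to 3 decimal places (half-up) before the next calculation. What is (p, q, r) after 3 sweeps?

(0.618, -0.874, -1.583)

Iteration 1:
  p = (9 - (-2)·1.000 - (-2)·1.000) / (8) = 1.625
  q = (-3 - (-1)·1.000 - (-4)·1.000) / (8) = 0.250
  r = (-12 - (-2)·1.000 - (-1)·1.000) / (7) = -1.286
Iteration 2:
  p = (9 - (-2)·0.250 - (-2)·-1.286) / (8) = 0.866
  q = (-3 - (-1)·1.625 - (-4)·-1.286) / (8) = -0.815
  r = (-12 - (-2)·1.625 - (-1)·0.250) / (7) = -1.214
Iteration 3:
  p = (9 - (-2)·-0.815 - (-2)·-1.214) / (8) = 0.618
  q = (-3 - (-1)·0.866 - (-4)·-1.214) / (8) = -0.874
  r = (-12 - (-2)·0.866 - (-1)·-0.815) / (7) = -1.583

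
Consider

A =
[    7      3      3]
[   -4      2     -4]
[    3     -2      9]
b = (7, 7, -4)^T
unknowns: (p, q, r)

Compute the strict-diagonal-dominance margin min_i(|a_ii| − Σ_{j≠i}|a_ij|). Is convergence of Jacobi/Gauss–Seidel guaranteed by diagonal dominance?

-6

row 1: |7| − (3+3) = 1
row 2: |2| − (4+4) = -6
row 3: |9| − (3+2) = 4
minimum over rows = -6 → not strictly diagonally dominant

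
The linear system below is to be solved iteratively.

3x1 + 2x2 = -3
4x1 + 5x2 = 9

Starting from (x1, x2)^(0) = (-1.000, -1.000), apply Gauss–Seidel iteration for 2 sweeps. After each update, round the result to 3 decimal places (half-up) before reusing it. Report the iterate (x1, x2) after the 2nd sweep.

(-2.377, 3.702)

Iteration 1:
  x1 = (-3 - (2)·-1.000) / (3) = -0.333
  x2 = (9 - (4)·-0.333) / (5) = 2.066
Iteration 2:
  x1 = (-3 - (2)·2.066) / (3) = -2.377
  x2 = (9 - (4)·-2.377) / (5) = 3.702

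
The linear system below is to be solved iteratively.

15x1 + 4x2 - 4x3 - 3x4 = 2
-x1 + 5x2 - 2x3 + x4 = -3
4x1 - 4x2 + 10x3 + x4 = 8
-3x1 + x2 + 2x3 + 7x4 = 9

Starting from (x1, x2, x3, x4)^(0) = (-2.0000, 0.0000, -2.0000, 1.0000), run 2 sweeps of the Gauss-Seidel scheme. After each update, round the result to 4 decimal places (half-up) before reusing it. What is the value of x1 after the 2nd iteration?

0.8835

Iteration 1:
  x1 = (2 - (4)·0.0000 - (-4)·-2.0000 - (-3)·1.0000) / (15) = -0.2000
  x2 = (-3 - (-1)·-0.2000 - (-2)·-2.0000 - (1)·1.0000) / (5) = -1.6400
  x3 = (8 - (4)·-0.2000 - (-4)·-1.6400 - (1)·1.0000) / (10) = 0.1240
  x4 = (9 - (-3)·-0.2000 - (1)·-1.6400 - (2)·0.1240) / (7) = 1.3989
Iteration 2:
  x1 = (2 - (4)·-1.6400 - (-4)·0.1240 - (-3)·1.3989) / (15) = 0.8835
  x2 = (-3 - (-1)·0.8835 - (-2)·0.1240 - (1)·1.3989) / (5) = -0.6535
  x3 = (8 - (4)·0.8835 - (-4)·-0.6535 - (1)·1.3989) / (10) = 0.0453
  x4 = (9 - (-3)·0.8835 - (1)·-0.6535 - (2)·0.0453) / (7) = 1.7448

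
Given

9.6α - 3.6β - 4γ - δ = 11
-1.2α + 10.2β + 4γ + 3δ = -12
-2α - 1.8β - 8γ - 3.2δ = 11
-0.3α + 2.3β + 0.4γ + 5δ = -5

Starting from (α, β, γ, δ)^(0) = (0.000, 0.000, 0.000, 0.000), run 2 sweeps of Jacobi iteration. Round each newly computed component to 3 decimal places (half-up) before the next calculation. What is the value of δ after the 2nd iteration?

Iteration 1:
  α = (11 - (-3.6)·0.000 - (-4)·0.000 - (-1)·0.000) / (9.6) = 1.146
  β = (-12 - (-1.2)·0.000 - (4)·0.000 - (3)·0.000) / (10.2) = -1.176
  γ = (11 - (-2)·0.000 - (-1.8)·0.000 - (-3.2)·0.000) / (-8) = -1.375
  δ = (-5 - (-0.3)·0.000 - (2.3)·0.000 - (0.4)·0.000) / (5) = -1.000
Iteration 2:
  α = (11 - (-3.6)·-1.176 - (-4)·-1.375 - (-1)·-1.000) / (9.6) = 0.028
  β = (-12 - (-1.2)·1.146 - (4)·-1.375 - (3)·-1.000) / (10.2) = -0.208
  γ = (11 - (-2)·1.146 - (-1.8)·-1.176 - (-3.2)·-1.000) / (-8) = -0.997
  δ = (-5 - (-0.3)·1.146 - (2.3)·-1.176 - (0.4)·-1.375) / (5) = -0.280

-0.280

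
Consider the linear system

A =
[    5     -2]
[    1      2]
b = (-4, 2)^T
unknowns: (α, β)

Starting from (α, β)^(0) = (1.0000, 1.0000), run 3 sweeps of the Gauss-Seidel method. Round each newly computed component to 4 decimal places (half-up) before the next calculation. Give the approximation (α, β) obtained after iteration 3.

(-0.3360, 1.1680)

Iteration 1:
  α = (-4 - (-2)·1.0000) / (5) = -0.4000
  β = (2 - (1)·-0.4000) / (2) = 1.2000
Iteration 2:
  α = (-4 - (-2)·1.2000) / (5) = -0.3200
  β = (2 - (1)·-0.3200) / (2) = 1.1600
Iteration 3:
  α = (-4 - (-2)·1.1600) / (5) = -0.3360
  β = (2 - (1)·-0.3360) / (2) = 1.1680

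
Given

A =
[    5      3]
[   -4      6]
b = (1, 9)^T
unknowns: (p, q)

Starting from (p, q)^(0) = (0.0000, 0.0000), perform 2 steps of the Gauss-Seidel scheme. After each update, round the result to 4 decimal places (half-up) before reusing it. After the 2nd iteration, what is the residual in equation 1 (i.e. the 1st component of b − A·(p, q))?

1.9600

Iteration 1:
  p = (1 - (3)·0.0000) / (5) = 0.2000
  q = (9 - (-4)·0.2000) / (6) = 1.6333
Iteration 2:
  p = (1 - (3)·1.6333) / (5) = -0.7800
  q = (9 - (-4)·-0.7800) / (6) = 0.9800
Residual b − A·x = (1.9600, 0.0000)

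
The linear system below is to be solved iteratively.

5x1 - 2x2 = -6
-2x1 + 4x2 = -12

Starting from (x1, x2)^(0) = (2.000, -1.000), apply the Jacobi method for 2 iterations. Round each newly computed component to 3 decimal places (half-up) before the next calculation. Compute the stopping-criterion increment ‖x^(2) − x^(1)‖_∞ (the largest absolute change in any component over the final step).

1.800

Iteration 1:
  x1 = (-6 - (-2)·-1.000) / (5) = -1.600
  x2 = (-12 - (-2)·2.000) / (4) = -2.000
Iteration 2:
  x1 = (-6 - (-2)·-2.000) / (5) = -2.000
  x2 = (-12 - (-2)·-1.600) / (4) = -3.800
Change: (-0.400, -1.800) → max |·| = 1.800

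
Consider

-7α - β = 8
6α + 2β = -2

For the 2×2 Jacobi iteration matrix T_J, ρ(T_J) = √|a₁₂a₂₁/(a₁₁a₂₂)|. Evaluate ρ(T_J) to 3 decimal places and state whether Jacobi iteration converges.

a₁₂a₂₁/(a₁₁a₂₂) = (-1)·(6) / ((-7)·(2)) = 0.428571
ρ = √|0.428571| = √0.428571 = 0.655
ρ < 1, so Jacobi converges

0.655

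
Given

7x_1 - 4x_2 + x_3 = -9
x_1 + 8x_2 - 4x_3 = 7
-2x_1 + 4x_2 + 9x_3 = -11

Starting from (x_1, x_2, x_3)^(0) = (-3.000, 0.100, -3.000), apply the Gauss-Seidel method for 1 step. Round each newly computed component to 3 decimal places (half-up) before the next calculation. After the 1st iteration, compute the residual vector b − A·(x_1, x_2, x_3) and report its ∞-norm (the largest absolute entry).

Iteration 1:
  x_1 = (-9 - (-4)·0.100 - (1)·-3.000) / (7) = -0.800
  x_2 = (7 - (1)·-0.800 - (-4)·-3.000) / (8) = -0.525
  x_3 = (-11 - (-2)·-0.800 - (4)·-0.525) / (9) = -1.167
Residual b − A·x = (-4.333, 7.332, 0.003); ∞-norm = 7.332

7.332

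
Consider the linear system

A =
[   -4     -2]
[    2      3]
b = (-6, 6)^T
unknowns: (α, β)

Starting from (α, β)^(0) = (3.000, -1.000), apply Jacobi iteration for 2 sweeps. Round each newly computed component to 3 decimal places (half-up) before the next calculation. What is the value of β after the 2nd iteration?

Iteration 1:
  α = (-6 - (-2)·-1.000) / (-4) = 2.000
  β = (6 - (2)·3.000) / (3) = 0.000
Iteration 2:
  α = (-6 - (-2)·0.000) / (-4) = 1.500
  β = (6 - (2)·2.000) / (3) = 0.667

0.667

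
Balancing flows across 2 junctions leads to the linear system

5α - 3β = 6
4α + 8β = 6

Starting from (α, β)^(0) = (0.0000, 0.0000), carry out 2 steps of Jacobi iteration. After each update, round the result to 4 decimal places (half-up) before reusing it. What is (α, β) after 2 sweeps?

(1.6500, 0.1500)

Iteration 1:
  α = (6 - (-3)·0.0000) / (5) = 1.2000
  β = (6 - (4)·0.0000) / (8) = 0.7500
Iteration 2:
  α = (6 - (-3)·0.7500) / (5) = 1.6500
  β = (6 - (4)·1.2000) / (8) = 0.1500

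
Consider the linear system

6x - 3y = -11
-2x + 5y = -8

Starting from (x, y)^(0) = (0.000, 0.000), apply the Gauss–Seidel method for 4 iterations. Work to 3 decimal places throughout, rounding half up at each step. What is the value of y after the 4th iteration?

Iteration 1:
  x = (-11 - (-3)·0.000) / (6) = -1.833
  y = (-8 - (-2)·-1.833) / (5) = -2.333
Iteration 2:
  x = (-11 - (-3)·-2.333) / (6) = -3.000
  y = (-8 - (-2)·-3.000) / (5) = -2.800
Iteration 3:
  x = (-11 - (-3)·-2.800) / (6) = -3.233
  y = (-8 - (-2)·-3.233) / (5) = -2.893
Iteration 4:
  x = (-11 - (-3)·-2.893) / (6) = -3.280
  y = (-8 - (-2)·-3.280) / (5) = -2.912

-2.912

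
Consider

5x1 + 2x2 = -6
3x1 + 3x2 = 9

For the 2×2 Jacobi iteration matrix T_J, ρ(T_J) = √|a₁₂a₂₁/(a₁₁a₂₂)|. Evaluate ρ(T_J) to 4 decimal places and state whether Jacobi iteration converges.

a₁₂a₂₁/(a₁₁a₂₂) = (2)·(3) / ((5)·(3)) = 0.400000
ρ = √|0.400000| = √0.400000 = 0.6325
ρ < 1, so Jacobi converges

0.6325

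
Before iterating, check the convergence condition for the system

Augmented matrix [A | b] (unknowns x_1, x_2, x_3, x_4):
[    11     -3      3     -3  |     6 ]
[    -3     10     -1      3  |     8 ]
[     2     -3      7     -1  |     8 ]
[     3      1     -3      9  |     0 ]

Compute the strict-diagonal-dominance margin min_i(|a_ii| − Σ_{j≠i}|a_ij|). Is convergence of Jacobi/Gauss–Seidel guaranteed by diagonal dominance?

row 1: |11| − (3+3+3) = 2
row 2: |10| − (3+1+3) = 3
row 3: |7| − (2+3+1) = 1
row 4: |9| − (3+1+3) = 2
minimum over rows = 1 → strictly diagonally dominant (convergence guaranteed)

1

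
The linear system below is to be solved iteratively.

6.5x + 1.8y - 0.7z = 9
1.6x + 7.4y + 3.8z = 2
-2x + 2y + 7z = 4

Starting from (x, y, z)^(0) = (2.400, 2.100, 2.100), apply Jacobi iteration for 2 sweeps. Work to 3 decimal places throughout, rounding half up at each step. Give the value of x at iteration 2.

Iteration 1:
  x = (9 - (1.8)·2.100 - (-0.7)·2.100) / (6.5) = 1.029
  y = (2 - (1.6)·2.400 - (3.8)·2.100) / (7.4) = -1.327
  z = (4 - (-2)·2.400 - (2)·2.100) / (7) = 0.657
Iteration 2:
  x = (9 - (1.8)·-1.327 - (-0.7)·0.657) / (6.5) = 1.823
  y = (2 - (1.6)·1.029 - (3.8)·0.657) / (7.4) = -0.290
  z = (4 - (-2)·1.029 - (2)·-1.327) / (7) = 1.245

1.823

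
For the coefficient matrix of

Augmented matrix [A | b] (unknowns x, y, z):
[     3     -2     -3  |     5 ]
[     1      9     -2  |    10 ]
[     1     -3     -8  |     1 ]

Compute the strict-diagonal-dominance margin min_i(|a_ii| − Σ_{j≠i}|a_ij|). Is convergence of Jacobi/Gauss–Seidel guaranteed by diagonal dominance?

-2

row 1: |3| − (2+3) = -2
row 2: |9| − (1+2) = 6
row 3: |-8| − (1+3) = 4
minimum over rows = -2 → not strictly diagonally dominant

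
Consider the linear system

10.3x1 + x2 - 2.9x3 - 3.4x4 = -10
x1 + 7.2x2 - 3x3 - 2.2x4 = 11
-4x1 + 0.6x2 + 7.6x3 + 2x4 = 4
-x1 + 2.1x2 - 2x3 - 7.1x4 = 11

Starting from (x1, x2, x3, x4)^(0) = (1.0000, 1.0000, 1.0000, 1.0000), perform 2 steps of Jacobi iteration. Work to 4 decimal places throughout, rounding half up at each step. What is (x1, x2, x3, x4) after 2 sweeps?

(-1.5291, 1.3751, 0.5606, -1.0608)

Iteration 1:
  x1 = (-10 - (1)·1.0000 - (-2.9)·1.0000 - (-3.4)·1.0000) / (10.3) = -0.4563
  x2 = (11 - (1)·1.0000 - (-3)·1.0000 - (-2.2)·1.0000) / (7.2) = 2.1111
  x3 = (4 - (-4)·1.0000 - (0.6)·1.0000 - (2)·1.0000) / (7.6) = 0.7105
  x4 = (11 - (-1)·1.0000 - (2.1)·1.0000 - (-2)·1.0000) / (-7.1) = -1.6761
Iteration 2:
  x1 = (-10 - (1)·2.1111 - (-2.9)·0.7105 - (-3.4)·-1.6761) / (10.3) = -1.5291
  x2 = (11 - (1)·-0.4563 - (-3)·0.7105 - (-2.2)·-1.6761) / (7.2) = 1.3751
  x3 = (4 - (-4)·-0.4563 - (0.6)·2.1111 - (2)·-1.6761) / (7.6) = 0.5606
  x4 = (11 - (-1)·-0.4563 - (2.1)·2.1111 - (-2)·0.7105) / (-7.1) = -1.0608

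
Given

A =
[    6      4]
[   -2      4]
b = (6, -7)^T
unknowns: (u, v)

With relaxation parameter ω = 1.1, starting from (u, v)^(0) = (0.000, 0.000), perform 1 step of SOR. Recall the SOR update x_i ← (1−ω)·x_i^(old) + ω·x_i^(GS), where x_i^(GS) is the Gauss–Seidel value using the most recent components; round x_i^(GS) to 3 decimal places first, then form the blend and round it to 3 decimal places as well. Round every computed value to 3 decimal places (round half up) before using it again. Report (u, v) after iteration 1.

(1.100, -1.320)

Iteration 1:
  u: GS value = (6 - (4)·0.000) / (6) = 1.000;  u ← (1−ω)·0.000 + ω·1.000 = 1.100
  v: GS value = (-7 - (-2)·1.100) / (4) = -1.200;  v ← (1−ω)·0.000 + ω·-1.200 = -1.320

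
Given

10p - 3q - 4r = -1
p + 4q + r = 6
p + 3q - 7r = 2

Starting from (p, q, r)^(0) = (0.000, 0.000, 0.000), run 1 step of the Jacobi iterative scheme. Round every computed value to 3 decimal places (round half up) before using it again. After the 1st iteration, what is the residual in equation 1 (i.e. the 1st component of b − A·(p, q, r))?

Iteration 1:
  p = (-1 - (-3)·0.000 - (-4)·0.000) / (10) = -0.100
  q = (6 - (1)·0.000 - (1)·0.000) / (4) = 1.500
  r = (2 - (1)·0.000 - (3)·0.000) / (-7) = -0.286
Residual b − A·x = (3.356, 0.386, -4.402)

3.356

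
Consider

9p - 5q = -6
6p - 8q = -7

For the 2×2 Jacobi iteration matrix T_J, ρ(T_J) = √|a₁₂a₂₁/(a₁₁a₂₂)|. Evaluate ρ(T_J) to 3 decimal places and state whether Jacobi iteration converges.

0.645

a₁₂a₂₁/(a₁₁a₂₂) = (-5)·(6) / ((9)·(-8)) = 0.416667
ρ = √|0.416667| = √0.416667 = 0.645
ρ < 1, so Jacobi converges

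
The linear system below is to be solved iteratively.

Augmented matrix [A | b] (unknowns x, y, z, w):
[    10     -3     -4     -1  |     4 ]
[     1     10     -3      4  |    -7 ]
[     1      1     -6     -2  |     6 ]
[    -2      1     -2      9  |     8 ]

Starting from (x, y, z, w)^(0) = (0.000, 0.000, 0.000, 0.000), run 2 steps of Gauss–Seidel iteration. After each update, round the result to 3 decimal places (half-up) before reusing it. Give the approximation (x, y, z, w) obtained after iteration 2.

(-0.162, -1.331, -1.524, 0.662)

Iteration 1:
  x = (4 - (-3)·0.000 - (-4)·0.000 - (-1)·0.000) / (10) = 0.400
  y = (-7 - (1)·0.400 - (-3)·0.000 - (4)·0.000) / (10) = -0.740
  z = (6 - (1)·0.400 - (1)·-0.740 - (-2)·0.000) / (-6) = -1.057
  w = (8 - (-2)·0.400 - (1)·-0.740 - (-2)·-1.057) / (9) = 0.825
Iteration 2:
  x = (4 - (-3)·-0.740 - (-4)·-1.057 - (-1)·0.825) / (10) = -0.162
  y = (-7 - (1)·-0.162 - (-3)·-1.057 - (4)·0.825) / (10) = -1.331
  z = (6 - (1)·-0.162 - (1)·-1.331 - (-2)·0.825) / (-6) = -1.524
  w = (8 - (-2)·-0.162 - (1)·-1.331 - (-2)·-1.524) / (9) = 0.662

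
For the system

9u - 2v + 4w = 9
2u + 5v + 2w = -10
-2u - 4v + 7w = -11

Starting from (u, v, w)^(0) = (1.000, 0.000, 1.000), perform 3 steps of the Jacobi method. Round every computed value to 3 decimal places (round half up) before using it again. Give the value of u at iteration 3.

1.960

Iteration 1:
  u = (9 - (-2)·0.000 - (4)·1.000) / (9) = 0.556
  v = (-10 - (2)·1.000 - (2)·1.000) / (5) = -2.800
  w = (-11 - (-2)·1.000 - (-4)·0.000) / (7) = -1.286
Iteration 2:
  u = (9 - (-2)·-2.800 - (4)·-1.286) / (9) = 0.949
  v = (-10 - (2)·0.556 - (2)·-1.286) / (5) = -1.708
  w = (-11 - (-2)·0.556 - (-4)·-2.800) / (7) = -3.013
Iteration 3:
  u = (9 - (-2)·-1.708 - (4)·-3.013) / (9) = 1.960
  v = (-10 - (2)·0.949 - (2)·-3.013) / (5) = -1.174
  w = (-11 - (-2)·0.949 - (-4)·-1.708) / (7) = -2.276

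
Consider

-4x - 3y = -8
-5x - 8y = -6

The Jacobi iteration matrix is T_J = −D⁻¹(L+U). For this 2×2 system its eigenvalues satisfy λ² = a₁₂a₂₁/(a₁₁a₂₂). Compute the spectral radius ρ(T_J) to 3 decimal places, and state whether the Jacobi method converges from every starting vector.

a₁₂a₂₁/(a₁₁a₂₂) = (-3)·(-5) / ((-4)·(-8)) = 0.468750
ρ = √|0.468750| = √0.468750 = 0.685
ρ < 1, so Jacobi converges

0.685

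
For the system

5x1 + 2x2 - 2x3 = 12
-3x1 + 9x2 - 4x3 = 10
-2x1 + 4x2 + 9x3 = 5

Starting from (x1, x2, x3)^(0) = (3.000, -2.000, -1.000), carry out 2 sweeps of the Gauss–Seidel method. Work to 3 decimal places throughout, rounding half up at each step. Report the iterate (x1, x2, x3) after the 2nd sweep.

Iteration 1:
  x1 = (12 - (2)·-2.000 - (-2)·-1.000) / (5) = 2.800
  x2 = (10 - (-3)·2.800 - (-4)·-1.000) / (9) = 1.600
  x3 = (5 - (-2)·2.800 - (4)·1.600) / (9) = 0.467
Iteration 2:
  x1 = (12 - (2)·1.600 - (-2)·0.467) / (5) = 1.947
  x2 = (10 - (-3)·1.947 - (-4)·0.467) / (9) = 1.968
  x3 = (5 - (-2)·1.947 - (4)·1.968) / (9) = 0.114

(1.947, 1.968, 0.114)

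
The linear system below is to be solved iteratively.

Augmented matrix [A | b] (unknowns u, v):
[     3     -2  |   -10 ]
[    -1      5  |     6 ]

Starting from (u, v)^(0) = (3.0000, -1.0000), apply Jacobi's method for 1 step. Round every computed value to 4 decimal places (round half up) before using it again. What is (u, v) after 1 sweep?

Iteration 1:
  u = (-10 - (-2)·-1.0000) / (3) = -4.0000
  v = (6 - (-1)·3.0000) / (5) = 1.8000

(-4.0000, 1.8000)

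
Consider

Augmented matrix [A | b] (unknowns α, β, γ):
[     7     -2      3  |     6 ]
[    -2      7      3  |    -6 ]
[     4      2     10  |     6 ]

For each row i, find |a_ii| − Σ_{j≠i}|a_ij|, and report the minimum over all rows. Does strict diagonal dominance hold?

2

row 1: |7| − (2+3) = 2
row 2: |7| − (2+3) = 2
row 3: |10| − (4+2) = 4
minimum over rows = 2 → strictly diagonally dominant (convergence guaranteed)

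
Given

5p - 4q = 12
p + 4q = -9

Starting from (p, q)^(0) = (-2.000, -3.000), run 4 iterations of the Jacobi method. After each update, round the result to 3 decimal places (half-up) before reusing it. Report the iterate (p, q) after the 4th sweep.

Iteration 1:
  p = (12 - (-4)·-3.000) / (5) = 0.000
  q = (-9 - (1)·-2.000) / (4) = -1.750
Iteration 2:
  p = (12 - (-4)·-1.750) / (5) = 1.000
  q = (-9 - (1)·0.000) / (4) = -2.250
Iteration 3:
  p = (12 - (-4)·-2.250) / (5) = 0.600
  q = (-9 - (1)·1.000) / (4) = -2.500
Iteration 4:
  p = (12 - (-4)·-2.500) / (5) = 0.400
  q = (-9 - (1)·0.600) / (4) = -2.400

(0.400, -2.400)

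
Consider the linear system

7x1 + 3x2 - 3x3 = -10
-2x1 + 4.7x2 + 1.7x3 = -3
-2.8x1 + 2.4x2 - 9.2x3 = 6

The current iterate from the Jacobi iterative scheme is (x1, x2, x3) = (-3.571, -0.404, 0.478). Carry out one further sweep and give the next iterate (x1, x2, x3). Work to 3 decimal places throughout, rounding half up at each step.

(-1.051, -2.331, 0.329)

One sweep:
  x1 = (-10 - (3)·-0.404 - (-3)·0.478) / (7) = -1.051
  x2 = (-3 - (-2)·-3.571 - (1.7)·0.478) / (4.7) = -2.331
  x3 = (6 - (-2.8)·-3.571 - (2.4)·-0.404) / (-9.2) = 0.329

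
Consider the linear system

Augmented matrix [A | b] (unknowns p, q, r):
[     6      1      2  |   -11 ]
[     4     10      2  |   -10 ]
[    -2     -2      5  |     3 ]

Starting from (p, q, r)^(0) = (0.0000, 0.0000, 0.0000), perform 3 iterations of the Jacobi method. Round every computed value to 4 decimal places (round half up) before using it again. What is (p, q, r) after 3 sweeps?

Iteration 1:
  p = (-11 - (1)·0.0000 - (2)·0.0000) / (6) = -1.8333
  q = (-10 - (4)·0.0000 - (2)·0.0000) / (10) = -1.0000
  r = (3 - (-2)·0.0000 - (-2)·0.0000) / (5) = 0.6000
Iteration 2:
  p = (-11 - (1)·-1.0000 - (2)·0.6000) / (6) = -1.8667
  q = (-10 - (4)·-1.8333 - (2)·0.6000) / (10) = -0.3867
  r = (3 - (-2)·-1.8333 - (-2)·-1.0000) / (5) = -0.5333
Iteration 3:
  p = (-11 - (1)·-0.3867 - (2)·-0.5333) / (6) = -1.5911
  q = (-10 - (4)·-1.8667 - (2)·-0.5333) / (10) = -0.1467
  r = (3 - (-2)·-1.8667 - (-2)·-0.3867) / (5) = -0.3014

(-1.5911, -0.1467, -0.3014)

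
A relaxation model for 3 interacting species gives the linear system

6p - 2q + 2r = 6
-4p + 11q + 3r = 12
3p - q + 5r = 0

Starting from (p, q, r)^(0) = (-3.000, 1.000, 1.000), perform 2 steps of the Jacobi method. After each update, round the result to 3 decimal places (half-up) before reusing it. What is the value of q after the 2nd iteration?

Iteration 1:
  p = (6 - (-2)·1.000 - (2)·1.000) / (6) = 1.000
  q = (12 - (-4)·-3.000 - (3)·1.000) / (11) = -0.273
  r = (0 - (3)·-3.000 - (-1)·1.000) / (5) = 2.000
Iteration 2:
  p = (6 - (-2)·-0.273 - (2)·2.000) / (6) = 0.242
  q = (12 - (-4)·1.000 - (3)·2.000) / (11) = 0.909
  r = (0 - (3)·1.000 - (-1)·-0.273) / (5) = -0.655

0.909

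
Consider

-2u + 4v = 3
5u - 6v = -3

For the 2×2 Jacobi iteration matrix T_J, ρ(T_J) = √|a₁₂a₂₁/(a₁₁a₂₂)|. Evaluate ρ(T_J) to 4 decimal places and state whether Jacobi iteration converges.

1.2910

a₁₂a₂₁/(a₁₁a₂₂) = (4)·(5) / ((-2)·(-6)) = 1.666667
ρ = √|1.666667| = √1.666667 = 1.2910
ρ > 1, so Jacobi diverges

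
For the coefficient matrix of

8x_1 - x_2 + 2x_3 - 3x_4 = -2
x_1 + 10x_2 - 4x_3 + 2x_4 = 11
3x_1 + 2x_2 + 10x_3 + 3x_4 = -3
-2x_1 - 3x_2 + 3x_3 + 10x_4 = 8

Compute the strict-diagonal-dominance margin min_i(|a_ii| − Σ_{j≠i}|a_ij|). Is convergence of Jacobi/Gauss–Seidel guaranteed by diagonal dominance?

2

row 1: |8| − (1+2+3) = 2
row 2: |10| − (1+4+2) = 3
row 3: |10| − (3+2+3) = 2
row 4: |10| − (2+3+3) = 2
minimum over rows = 2 → strictly diagonally dominant (convergence guaranteed)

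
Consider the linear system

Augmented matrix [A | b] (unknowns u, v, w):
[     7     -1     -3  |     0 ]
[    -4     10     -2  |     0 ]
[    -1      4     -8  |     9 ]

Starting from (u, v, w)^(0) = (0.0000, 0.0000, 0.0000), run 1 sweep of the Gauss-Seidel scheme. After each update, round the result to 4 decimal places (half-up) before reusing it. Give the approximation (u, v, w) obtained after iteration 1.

Iteration 1:
  u = (0 - (-1)·0.0000 - (-3)·0.0000) / (7) = 0.0000
  v = (0 - (-4)·0.0000 - (-2)·0.0000) / (10) = 0.0000
  w = (9 - (-1)·0.0000 - (4)·0.0000) / (-8) = -1.1250

(0.0000, 0.0000, -1.1250)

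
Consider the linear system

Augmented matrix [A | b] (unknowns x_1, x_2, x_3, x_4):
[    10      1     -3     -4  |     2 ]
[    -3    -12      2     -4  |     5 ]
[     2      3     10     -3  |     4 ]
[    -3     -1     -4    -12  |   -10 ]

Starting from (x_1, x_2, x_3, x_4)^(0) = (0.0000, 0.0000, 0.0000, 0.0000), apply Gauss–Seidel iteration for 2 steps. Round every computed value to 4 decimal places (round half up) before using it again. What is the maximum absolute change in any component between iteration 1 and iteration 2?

0.4589

Iteration 1:
  x_1 = (2 - (1)·0.0000 - (-3)·0.0000 - (-4)·0.0000) / (10) = 0.2000
  x_2 = (5 - (-3)·0.2000 - (2)·0.0000 - (-4)·0.0000) / (-12) = -0.4667
  x_3 = (4 - (2)·0.2000 - (3)·-0.4667 - (-3)·0.0000) / (10) = 0.5000
  x_4 = (-10 - (-3)·0.2000 - (-1)·-0.4667 - (-4)·0.5000) / (-12) = 0.6556
Iteration 2:
  x_1 = (2 - (1)·-0.4667 - (-3)·0.5000 - (-4)·0.6556) / (10) = 0.6589
  x_2 = (5 - (-3)·0.6589 - (2)·0.5000 - (-4)·0.6556) / (-12) = -0.7166
  x_3 = (4 - (2)·0.6589 - (3)·-0.7166 - (-3)·0.6556) / (10) = 0.6799
  x_4 = (-10 - (-3)·0.6589 - (-1)·-0.7166 - (-4)·0.6799) / (-12) = 0.5017
Change: (0.4589, -0.2499, 0.1799, -0.1539) → max |·| = 0.4589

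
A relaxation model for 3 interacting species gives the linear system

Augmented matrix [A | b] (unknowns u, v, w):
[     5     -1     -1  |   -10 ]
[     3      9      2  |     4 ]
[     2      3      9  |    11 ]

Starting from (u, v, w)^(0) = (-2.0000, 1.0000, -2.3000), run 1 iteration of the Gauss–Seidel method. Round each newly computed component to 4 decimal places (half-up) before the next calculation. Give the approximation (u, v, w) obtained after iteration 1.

Iteration 1:
  u = (-10 - (-1)·1.0000 - (-1)·-2.3000) / (5) = -2.2600
  v = (4 - (3)·-2.2600 - (2)·-2.3000) / (9) = 1.7089
  w = (11 - (2)·-2.2600 - (3)·1.7089) / (9) = 1.1548

(-2.2600, 1.7089, 1.1548)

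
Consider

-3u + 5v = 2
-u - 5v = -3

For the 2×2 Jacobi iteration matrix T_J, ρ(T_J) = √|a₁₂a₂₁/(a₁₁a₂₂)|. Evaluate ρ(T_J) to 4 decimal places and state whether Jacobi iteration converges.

a₁₂a₂₁/(a₁₁a₂₂) = (5)·(-1) / ((-3)·(-5)) = -0.333333
ρ = √|-0.333333| = √0.333333 = 0.5774
ρ < 1, so Jacobi converges

0.5774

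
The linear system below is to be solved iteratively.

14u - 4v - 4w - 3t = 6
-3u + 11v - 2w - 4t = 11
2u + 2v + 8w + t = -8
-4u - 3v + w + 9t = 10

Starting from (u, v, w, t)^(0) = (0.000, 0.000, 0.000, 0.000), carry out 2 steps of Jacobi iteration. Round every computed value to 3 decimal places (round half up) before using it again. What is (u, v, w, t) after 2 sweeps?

(0.667, 1.339, -1.496, 1.746)

Iteration 1:
  u = (6 - (-4)·0.000 - (-4)·0.000 - (-3)·0.000) / (14) = 0.429
  v = (11 - (-3)·0.000 - (-2)·0.000 - (-4)·0.000) / (11) = 1.000
  w = (-8 - (2)·0.000 - (2)·0.000 - (1)·0.000) / (8) = -1.000
  t = (10 - (-4)·0.000 - (-3)·0.000 - (1)·0.000) / (9) = 1.111
Iteration 2:
  u = (6 - (-4)·1.000 - (-4)·-1.000 - (-3)·1.111) / (14) = 0.667
  v = (11 - (-3)·0.429 - (-2)·-1.000 - (-4)·1.111) / (11) = 1.339
  w = (-8 - (2)·0.429 - (2)·1.000 - (1)·1.111) / (8) = -1.496
  t = (10 - (-4)·0.429 - (-3)·1.000 - (1)·-1.000) / (9) = 1.746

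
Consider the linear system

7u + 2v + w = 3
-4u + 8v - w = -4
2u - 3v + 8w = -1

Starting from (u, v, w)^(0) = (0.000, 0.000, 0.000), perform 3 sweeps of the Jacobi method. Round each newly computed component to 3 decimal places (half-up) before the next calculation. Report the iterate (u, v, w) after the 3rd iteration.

(0.575, -0.258, -0.385)

Iteration 1:
  u = (3 - (2)·0.000 - (1)·0.000) / (7) = 0.429
  v = (-4 - (-4)·0.000 - (-1)·0.000) / (8) = -0.500
  w = (-1 - (2)·0.000 - (-3)·0.000) / (8) = -0.125
Iteration 2:
  u = (3 - (2)·-0.500 - (1)·-0.125) / (7) = 0.589
  v = (-4 - (-4)·0.429 - (-1)·-0.125) / (8) = -0.301
  w = (-1 - (2)·0.429 - (-3)·-0.500) / (8) = -0.420
Iteration 3:
  u = (3 - (2)·-0.301 - (1)·-0.420) / (7) = 0.575
  v = (-4 - (-4)·0.589 - (-1)·-0.420) / (8) = -0.258
  w = (-1 - (2)·0.589 - (-3)·-0.301) / (8) = -0.385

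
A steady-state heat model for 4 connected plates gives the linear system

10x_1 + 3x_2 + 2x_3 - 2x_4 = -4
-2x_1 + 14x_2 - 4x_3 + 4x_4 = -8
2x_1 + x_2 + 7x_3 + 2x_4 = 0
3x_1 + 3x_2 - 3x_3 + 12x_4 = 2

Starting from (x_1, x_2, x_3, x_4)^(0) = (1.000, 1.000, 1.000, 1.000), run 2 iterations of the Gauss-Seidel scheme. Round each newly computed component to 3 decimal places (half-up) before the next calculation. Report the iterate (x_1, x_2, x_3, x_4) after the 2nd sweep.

(-0.098, -0.729, -0.014, 0.370)

Iteration 1:
  x_1 = (-4 - (3)·1.000 - (2)·1.000 - (-2)·1.000) / (10) = -0.700
  x_2 = (-8 - (-2)·-0.700 - (-4)·1.000 - (4)·1.000) / (14) = -0.671
  x_3 = (0 - (2)·-0.700 - (1)·-0.671 - (2)·1.000) / (7) = 0.010
  x_4 = (2 - (3)·-0.700 - (3)·-0.671 - (-3)·0.010) / (12) = 0.512
Iteration 2:
  x_1 = (-4 - (3)·-0.671 - (2)·0.010 - (-2)·0.512) / (10) = -0.098
  x_2 = (-8 - (-2)·-0.098 - (-4)·0.010 - (4)·0.512) / (14) = -0.729
  x_3 = (0 - (2)·-0.098 - (1)·-0.729 - (2)·0.512) / (7) = -0.014
  x_4 = (2 - (3)·-0.098 - (3)·-0.729 - (-3)·-0.014) / (12) = 0.370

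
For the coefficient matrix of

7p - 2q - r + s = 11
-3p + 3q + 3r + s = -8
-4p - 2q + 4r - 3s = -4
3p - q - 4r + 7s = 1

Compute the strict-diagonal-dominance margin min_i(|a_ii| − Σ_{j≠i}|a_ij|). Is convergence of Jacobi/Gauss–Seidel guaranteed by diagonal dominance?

-5

row 1: |7| − (2+1+1) = 3
row 2: |3| − (3+3+1) = -4
row 3: |4| − (4+2+3) = -5
row 4: |7| − (3+1+4) = -1
minimum over rows = -5 → not strictly diagonally dominant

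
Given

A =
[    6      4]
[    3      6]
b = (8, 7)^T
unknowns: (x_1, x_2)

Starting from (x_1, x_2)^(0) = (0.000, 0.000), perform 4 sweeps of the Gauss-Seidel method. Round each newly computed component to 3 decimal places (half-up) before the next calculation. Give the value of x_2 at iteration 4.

0.741

Iteration 1:
  x_1 = (8 - (4)·0.000) / (6) = 1.333
  x_2 = (7 - (3)·1.333) / (6) = 0.500
Iteration 2:
  x_1 = (8 - (4)·0.500) / (6) = 1.000
  x_2 = (7 - (3)·1.000) / (6) = 0.667
Iteration 3:
  x_1 = (8 - (4)·0.667) / (6) = 0.889
  x_2 = (7 - (3)·0.889) / (6) = 0.722
Iteration 4:
  x_1 = (8 - (4)·0.722) / (6) = 0.852
  x_2 = (7 - (3)·0.852) / (6) = 0.741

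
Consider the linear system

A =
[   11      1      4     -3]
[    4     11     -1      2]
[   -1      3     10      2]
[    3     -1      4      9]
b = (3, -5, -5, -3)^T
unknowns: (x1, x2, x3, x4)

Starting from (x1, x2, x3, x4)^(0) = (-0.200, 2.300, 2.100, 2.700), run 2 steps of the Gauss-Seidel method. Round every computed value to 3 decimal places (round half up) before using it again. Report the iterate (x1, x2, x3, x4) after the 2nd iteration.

(0.616, -0.739, -0.202, -0.531)

Iteration 1:
  x1 = (3 - (1)·2.300 - (4)·2.100 - (-3)·2.700) / (11) = 0.036
  x2 = (-5 - (4)·0.036 - (-1)·2.100 - (2)·2.700) / (11) = -0.768
  x3 = (-5 - (-1)·0.036 - (3)·-0.768 - (2)·2.700) / (10) = -0.806
  x4 = (-3 - (3)·0.036 - (-1)·-0.768 - (4)·-0.806) / (9) = -0.072
Iteration 2:
  x1 = (3 - (1)·-0.768 - (4)·-0.806 - (-3)·-0.072) / (11) = 0.616
  x2 = (-5 - (4)·0.616 - (-1)·-0.806 - (2)·-0.072) / (11) = -0.739
  x3 = (-5 - (-1)·0.616 - (3)·-0.739 - (2)·-0.072) / (10) = -0.202
  x4 = (-3 - (3)·0.616 - (-1)·-0.739 - (4)·-0.202) / (9) = -0.531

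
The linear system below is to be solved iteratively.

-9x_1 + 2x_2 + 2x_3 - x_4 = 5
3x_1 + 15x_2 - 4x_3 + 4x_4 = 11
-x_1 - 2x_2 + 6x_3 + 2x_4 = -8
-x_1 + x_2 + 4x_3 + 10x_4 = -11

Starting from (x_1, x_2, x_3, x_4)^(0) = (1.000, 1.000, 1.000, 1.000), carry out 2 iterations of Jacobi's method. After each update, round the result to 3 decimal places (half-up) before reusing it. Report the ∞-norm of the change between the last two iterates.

0.791

Iteration 1:
  x_1 = (5 - (2)·1.000 - (2)·1.000 - (-1)·1.000) / (-9) = -0.222
  x_2 = (11 - (3)·1.000 - (-4)·1.000 - (4)·1.000) / (15) = 0.533
  x_3 = (-8 - (-1)·1.000 - (-2)·1.000 - (2)·1.000) / (6) = -1.167
  x_4 = (-11 - (-1)·1.000 - (1)·1.000 - (4)·1.000) / (10) = -1.500
Iteration 2:
  x_1 = (5 - (2)·0.533 - (2)·-1.167 - (-1)·-1.500) / (-9) = -0.530
  x_2 = (11 - (3)·-0.222 - (-4)·-1.167 - (4)·-1.500) / (15) = 0.867
  x_3 = (-8 - (-1)·-0.222 - (-2)·0.533 - (2)·-1.500) / (6) = -0.693
  x_4 = (-11 - (-1)·-0.222 - (1)·0.533 - (4)·-1.167) / (10) = -0.709
Change: (-0.308, 0.334, 0.474, 0.791) → max |·| = 0.791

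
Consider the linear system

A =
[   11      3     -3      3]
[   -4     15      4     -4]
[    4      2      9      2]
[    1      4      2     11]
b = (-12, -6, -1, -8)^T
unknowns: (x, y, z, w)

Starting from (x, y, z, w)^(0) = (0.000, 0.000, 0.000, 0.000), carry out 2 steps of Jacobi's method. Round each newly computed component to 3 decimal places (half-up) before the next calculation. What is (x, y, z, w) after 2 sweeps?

Iteration 1:
  x = (-12 - (3)·0.000 - (-3)·0.000 - (3)·0.000) / (11) = -1.091
  y = (-6 - (-4)·0.000 - (4)·0.000 - (-4)·0.000) / (15) = -0.400
  z = (-1 - (4)·0.000 - (2)·0.000 - (2)·0.000) / (9) = -0.111
  w = (-8 - (1)·0.000 - (4)·0.000 - (2)·0.000) / (11) = -0.727
Iteration 2:
  x = (-12 - (3)·-0.400 - (-3)·-0.111 - (3)·-0.727) / (11) = -0.814
  y = (-6 - (-4)·-1.091 - (4)·-0.111 - (-4)·-0.727) / (15) = -0.855
  z = (-1 - (4)·-1.091 - (2)·-0.400 - (2)·-0.727) / (9) = 0.624
  w = (-8 - (1)·-1.091 - (4)·-0.400 - (2)·-0.111) / (11) = -0.462

(-0.814, -0.855, 0.624, -0.462)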